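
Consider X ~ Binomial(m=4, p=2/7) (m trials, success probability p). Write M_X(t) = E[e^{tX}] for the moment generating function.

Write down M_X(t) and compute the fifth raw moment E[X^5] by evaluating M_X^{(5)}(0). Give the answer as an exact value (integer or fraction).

E[X^5] = D^5[M](0) = 75464/2401

M_X(t) = (2*e^(t)/7 + 5/7)^4
D^5[M](t) = 16384*e^(4*t)/2401 + 38880*e^(3*t)/2401 + 19200*e^(2*t)/2401 + 1000*e^(t)/2401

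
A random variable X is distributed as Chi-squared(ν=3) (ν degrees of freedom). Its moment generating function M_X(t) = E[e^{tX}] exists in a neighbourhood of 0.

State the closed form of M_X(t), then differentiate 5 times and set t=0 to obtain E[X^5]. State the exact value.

E[X^5] = d^5M/dt^5 |_{t=0} = 10395

M_X(t) = (1 - 2*t)^(-3/2)
dM/dt = 3/(4*t^2*√(1 - 2*t) - 4*t*√(1 - 2*t) + √(1 - 2*t))
d^2M/dt^2 = -15/(8*t^3*√(1 - 2*t) - 12*t^2*√(1 - 2*t) + 6*t*√(1 - 2*t) - √(1 - 2*t))
d^3M/dt^3 = 105/(16*t^4*√(1 - 2*t) - 32*t^3*√(1 - 2*t) + 24*t^2*√(1 - 2*t) - 8*t*√(1 - 2*t) + √(1 - 2*t))
d^4M/dt^4 = -945/(32*t^5*√(1 - 2*t) - 80*t^4*√(1 - 2*t) + 80*t^3*√(1 - 2*t) - 40*t^2*√(1 - 2*t) + 10*t*√(1 - 2*t) - √(1 - 2*t))
d^5M/dt^5 = 10395/(64*t^6*√(1 - 2*t) - 192*t^5*√(1 - 2*t) + 240*t^4*√(1 - 2*t) - 160*t^3*√(1 - 2*t) + 60*t^2*√(1 - 2*t) - 12*t*√(1 - 2*t) + √(1 - 2*t))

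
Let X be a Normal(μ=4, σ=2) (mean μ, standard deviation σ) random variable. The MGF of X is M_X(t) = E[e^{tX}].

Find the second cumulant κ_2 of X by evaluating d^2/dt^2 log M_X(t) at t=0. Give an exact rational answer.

κ_2 = d^2K/dt^2 |_{t=0} = 4

M_X(t) = e^(2*t^2 + 4*t)
K_X(t) = log M_X(t) = 2*t^2 + 4*t
dK/dt = 4*t + 4
d^2K/dt^2 = 4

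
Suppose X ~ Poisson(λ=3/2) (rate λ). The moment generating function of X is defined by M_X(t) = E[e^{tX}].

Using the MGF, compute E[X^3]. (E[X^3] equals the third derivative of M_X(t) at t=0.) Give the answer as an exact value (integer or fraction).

M_X(t) = e^(3*e^(t)/2 - 3/2)
dM/dt = 3*e^(-3/2)*e^(t)*e^(3*e^(t)/2)/2
d^2M/dt^2 = (9*e^(2*t)*e^(3*e^(t)/2) + 6*e^(t)*e^(3*e^(t)/2))*e^(-3/2)/4
d^3M/dt^3 = (27*e^(3*t)*e^(3*e^(t)/2) + 54*e^(2*t)*e^(3*e^(t)/2) + 12*e^(t)*e^(3*e^(t)/2))*e^(-3/2)/8

E[X^3] = d^3M/dt^3 |_{t=0} = 93/8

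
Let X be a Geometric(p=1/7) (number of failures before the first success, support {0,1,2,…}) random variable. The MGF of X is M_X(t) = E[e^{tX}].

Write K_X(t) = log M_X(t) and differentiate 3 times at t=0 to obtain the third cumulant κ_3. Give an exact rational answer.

κ_3 = K′′′(0) = 546

M_X(t) = 1/(7*(1 - 6*e^(t)/7))
K_X(t) = log M_X(t) = -log(1 - 6*e^(t)/7) - log(7)
K′(t) = -6*e^(t)/(6*e^(t) - 7)
K′′(t) = 42*e^(t)/(36*e^(2*t) - 84*e^(t) + 49)
K′′′(t) = (-252*e^(2*t) - 294*e^(t))/(216*e^(3*t) - 756*e^(2*t) + 882*e^(t) - 343)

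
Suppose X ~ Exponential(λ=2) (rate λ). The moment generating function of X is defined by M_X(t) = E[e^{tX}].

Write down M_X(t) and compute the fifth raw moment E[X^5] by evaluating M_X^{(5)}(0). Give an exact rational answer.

M_X(t) = 2/(2 - t)
M^(5)(t) = 240/(t^6 - 12*t^5 + 60*t^4 - 160*t^3 + 240*t^2 - 192*t + 64)

E[X^5] = M^(5)(0) = 15/4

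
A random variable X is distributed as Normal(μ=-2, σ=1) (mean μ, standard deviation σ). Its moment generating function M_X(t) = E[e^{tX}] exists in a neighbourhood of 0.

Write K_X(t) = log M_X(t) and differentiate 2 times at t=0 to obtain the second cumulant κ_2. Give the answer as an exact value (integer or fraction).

κ_2 = K′′(0) = 1

M_X(t) = e^(t^2/2 - 2*t)
K_X(t) = log M_X(t) = t^2/2 - 2*t
K′(t) = t - 2
K′′(t) = 1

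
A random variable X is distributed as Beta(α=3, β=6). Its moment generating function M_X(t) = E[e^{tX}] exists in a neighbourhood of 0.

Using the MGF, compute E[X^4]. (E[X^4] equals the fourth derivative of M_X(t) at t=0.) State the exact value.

E[X^4] = D^4[M](0) = 1/33

M_X(t) = ₁F₁(3; 9; t)
D^4[M](t) = ₁F₁(7; 13; t)/33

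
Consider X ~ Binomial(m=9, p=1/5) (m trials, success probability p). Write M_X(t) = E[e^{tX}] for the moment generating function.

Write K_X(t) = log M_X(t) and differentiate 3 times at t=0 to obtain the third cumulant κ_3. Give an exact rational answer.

κ_3 = d^3K/dt^3 |_{t=0} = 108/125

M_X(t) = (e^(t)/5 + 4/5)^9
K_X(t) = log M_X(t) = 9*log(e^(t)/5 + 4/5)
dK/dt = 9*e^(t)/(e^(t) + 4)
d^2K/dt^2 = 36*e^(t)/(e^(2*t) + 8*e^(t) + 16)
d^3K/dt^3 = (-36*e^(2*t) + 144*e^(t))/(e^(3*t) + 12*e^(2*t) + 48*e^(t) + 64)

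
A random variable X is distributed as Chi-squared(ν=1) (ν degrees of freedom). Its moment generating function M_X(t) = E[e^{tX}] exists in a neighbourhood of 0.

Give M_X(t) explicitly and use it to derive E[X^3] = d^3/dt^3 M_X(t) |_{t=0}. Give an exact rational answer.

E[X^3] = d^3M/dt^3 |_{t=0} = 15

M_X(t) = 1/√(1 - 2*t)
dM/dt = -1/(2*t*√(1 - 2*t) - √(1 - 2*t))
d^2M/dt^2 = 3/(4*t^2*√(1 - 2*t) - 4*t*√(1 - 2*t) + √(1 - 2*t))
d^3M/dt^3 = -15/(8*t^3*√(1 - 2*t) - 12*t^2*√(1 - 2*t) + 6*t*√(1 - 2*t) - √(1 - 2*t))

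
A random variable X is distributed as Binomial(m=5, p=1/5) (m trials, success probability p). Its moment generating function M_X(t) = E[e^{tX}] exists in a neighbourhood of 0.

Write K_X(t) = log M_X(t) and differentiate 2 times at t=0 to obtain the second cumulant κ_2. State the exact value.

κ_2 = D^2[K](0) = 4/5

M_X(t) = (e^(t)/5 + 4/5)^5
K_X(t) = log M_X(t) = 5*log(e^(t)/5 + 4/5)
D^2[K](t) = 20*e^(t)/(e^(2*t) + 8*e^(t) + 16)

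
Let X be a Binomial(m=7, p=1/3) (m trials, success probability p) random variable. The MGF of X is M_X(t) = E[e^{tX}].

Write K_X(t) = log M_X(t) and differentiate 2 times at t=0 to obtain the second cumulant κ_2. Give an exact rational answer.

M_X(t) = (e^(t)/3 + 2/3)^7
K_X(t) = log M_X(t) = 7*log(e^(t)/3 + 2/3)
K′(t) = 7*e^(t)/(e^(t) + 2)
K′′(t) = 14*e^(t)/(e^(2*t) + 4*e^(t) + 4)

κ_2 = K′′(0) = 14/9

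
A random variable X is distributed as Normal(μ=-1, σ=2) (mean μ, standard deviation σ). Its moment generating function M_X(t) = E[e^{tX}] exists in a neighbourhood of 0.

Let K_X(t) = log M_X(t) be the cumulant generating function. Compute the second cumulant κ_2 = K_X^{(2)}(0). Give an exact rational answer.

κ_2 = D^2[K](0) = 4

M_X(t) = e^(2*t^2 - t)
K_X(t) = log M_X(t) = 2*t^2 - t
D^2[K](t) = 4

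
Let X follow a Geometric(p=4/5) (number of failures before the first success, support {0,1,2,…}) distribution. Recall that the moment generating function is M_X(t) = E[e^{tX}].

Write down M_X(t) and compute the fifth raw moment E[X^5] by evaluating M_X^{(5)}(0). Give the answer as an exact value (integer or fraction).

E[X^5] = d^5M/dt^5 |_{t=0} = 707/128

M_X(t) = 4/(5*(1 - e^(t)/5))
dM/dt = 4*e^(t)/(e^(2*t) - 10*e^(t) + 25)
d^2M/dt^2 = (-4*e^(2*t) - 20*e^(t))/(e^(3*t) - 15*e^(2*t) + 75*e^(t) - 125)
d^3M/dt^3 = (4*e^(3*t) + 80*e^(2*t) + 100*e^(t))/(e^(4*t) - 20*e^(3*t) + 150*e^(2*t) - 500*e^(t) + 625)
d^4M/dt^4 = (-4*e^(4*t) - 220*e^(3*t) - 1100*e^(2*t) - 500*e^(t))/(e^(5*t) - 25*e^(4*t) + 250*e^(3*t) - 1250*e^(2*t) + 3125*e^(t) - 3125)
d^5M/dt^5 = (4*e^(5*t) + 520*e^(4*t) + 6600*e^(3*t) + 13000*e^(2*t) + 2500*e^(t))/(e^(6*t) - 30*e^(5*t) + 375*e^(4*t) - 2500*e^(3*t) + 9375*e^(2*t) - 18750*e^(t) + 15625)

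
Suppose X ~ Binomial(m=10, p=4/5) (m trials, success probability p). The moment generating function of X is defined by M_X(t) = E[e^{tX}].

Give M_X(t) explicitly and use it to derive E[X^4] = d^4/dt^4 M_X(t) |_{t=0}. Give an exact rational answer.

M_X(t) = (4*e^(t)/5 + 1/5)^10

E[X^4] = M^(4)(0) = 585928/125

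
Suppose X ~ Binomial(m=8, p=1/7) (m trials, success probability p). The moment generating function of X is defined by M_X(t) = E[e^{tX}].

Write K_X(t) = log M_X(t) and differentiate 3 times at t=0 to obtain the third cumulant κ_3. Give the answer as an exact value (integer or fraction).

κ_3 = K^(3)(0) = 240/343

M_X(t) = (e^(t)/7 + 6/7)^8
K_X(t) = log M_X(t) = 8*log(e^(t)/7 + 6/7)
K^(3)(t) = (-48*e^(2*t) + 288*e^(t))/(e^(3*t) + 18*e^(2*t) + 108*e^(t) + 216)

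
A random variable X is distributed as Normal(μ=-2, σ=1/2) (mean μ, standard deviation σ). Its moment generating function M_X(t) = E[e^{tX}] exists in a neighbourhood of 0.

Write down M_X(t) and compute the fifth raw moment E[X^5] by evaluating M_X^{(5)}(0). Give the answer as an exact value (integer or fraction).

M_X(t) = e^(t^2/8 - 2*t)
M^(5)(t) = (t^5*e^(t^2/8) - 40*t^4*e^(t^2/8) + 680*t^3*e^(t^2/8) - 6080*t^2*e^(t^2/8) + 28400*t*e^(t^2/8) - 55168*e^(t^2/8))*e^(-2*t)/1024

E[X^5] = M^(5)(0) = -431/8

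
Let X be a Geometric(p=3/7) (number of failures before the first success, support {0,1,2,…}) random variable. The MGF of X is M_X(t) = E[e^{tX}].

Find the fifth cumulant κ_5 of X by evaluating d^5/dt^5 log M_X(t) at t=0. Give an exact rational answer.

κ_5 = D^5[K](0) = 35420/81

M_X(t) = 3/(7*(1 - 4*e^(t)/7))
K_X(t) = log M_X(t) = -log(1 - 4*e^(t)/7) - log(7) + log(3)
D^5[K](t) = (-1792*e^(4*t) - 34496*e^(3*t) - 60368*e^(2*t) - 9604*e^(t))/(1024*e^(5*t) - 8960*e^(4*t) + 31360*e^(3*t) - 54880*e^(2*t) + 48020*e^(t) - 16807)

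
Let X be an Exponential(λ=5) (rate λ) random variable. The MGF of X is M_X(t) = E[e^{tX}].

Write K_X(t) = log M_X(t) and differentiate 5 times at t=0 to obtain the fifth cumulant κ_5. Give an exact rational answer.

κ_5 = K′′′′′(0) = 24/3125

M_X(t) = 5/(5 - t)
K_X(t) = log M_X(t) = -log(5 - t) + log(5)
K′(t) = -1/(t - 5)
K′′(t) = 1/(t^2 - 10*t + 25)
K′′′(t) = -2/(t^3 - 15*t^2 + 75*t - 125)
K′′′′(t) = 6/(t^4 - 20*t^3 + 150*t^2 - 500*t + 625)
K′′′′′(t) = -24/(t^5 - 25*t^4 + 250*t^3 - 1250*t^2 + 3125*t - 3125)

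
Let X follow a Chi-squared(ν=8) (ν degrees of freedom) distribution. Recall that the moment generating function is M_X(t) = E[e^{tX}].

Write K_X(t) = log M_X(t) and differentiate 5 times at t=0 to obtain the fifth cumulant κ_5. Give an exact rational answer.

M_X(t) = (1 - 2*t)^(-4)
K_X(t) = log M_X(t) = -4*log(1 - 2*t)
K^(5)(t) = -3072/(32*t^5 - 80*t^4 + 80*t^3 - 40*t^2 + 10*t - 1)

κ_5 = K^(5)(0) = 3072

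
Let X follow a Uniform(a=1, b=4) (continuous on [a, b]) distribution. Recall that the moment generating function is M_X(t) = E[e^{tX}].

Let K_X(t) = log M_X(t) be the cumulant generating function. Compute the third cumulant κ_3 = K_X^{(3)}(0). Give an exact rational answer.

M_X(t) = (e^(4*t) - e^(t))/(3*t)
K_X(t) = log M_X(t) = -log(t) + log(e^(4*t) - e^(t)) - log(3)
dK/dt = (4*t*e^(3*t) - t - e^(3*t) + 1)/(t*e^(3*t) - t)
d^2K/dt^2 = (-9*t^2*e^(3*t) + e^(6*t) - 2*e^(3*t) + 1)/(t^2*e^(6*t) - 2*t^2*e^(3*t) + t^2)
d^3K/dt^3 = (27*t^3*e^(6*t) + 27*t^3*e^(3*t) - 2*e^(9*t) + 6*e^(6*t) - 6*e^(3*t) + 2)/(t^3*e^(9*t) - 3*t^3*e^(6*t) + 3*t^3*e^(3*t) - t^3)

κ_3 = d^3K/dt^3 |_{t=0} = 0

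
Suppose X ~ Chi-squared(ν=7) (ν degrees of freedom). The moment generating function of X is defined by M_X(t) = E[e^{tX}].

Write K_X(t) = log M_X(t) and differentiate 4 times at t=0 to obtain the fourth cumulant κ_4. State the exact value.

M_X(t) = (1 - 2*t)^(-7/2)
K_X(t) = log M_X(t) = -7*log(1 - 2*t)/2
K′(t) = -7/(2*t - 1)
K′′(t) = 14/(4*t^2 - 4*t + 1)
K′′′(t) = -56/(8*t^3 - 12*t^2 + 6*t - 1)
K′′′′(t) = 336/(16*t^4 - 32*t^3 + 24*t^2 - 8*t + 1)

κ_4 = K′′′′(0) = 336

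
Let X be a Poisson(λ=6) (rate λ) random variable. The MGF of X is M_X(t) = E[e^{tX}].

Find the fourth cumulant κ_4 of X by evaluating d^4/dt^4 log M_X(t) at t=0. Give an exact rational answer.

M_X(t) = e^(6*e^(t) - 6)
K_X(t) = log M_X(t) = 6*e^(t) - 6
D^4[K](t) = 6*e^(t)

κ_4 = D^4[K](0) = 6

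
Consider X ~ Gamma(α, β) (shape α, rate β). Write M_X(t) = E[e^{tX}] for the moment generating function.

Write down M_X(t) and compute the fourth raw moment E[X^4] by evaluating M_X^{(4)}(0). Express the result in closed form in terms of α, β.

E[X^4] = D^4[M](0) = α*(α^3 + 6*α^2 + 11*α + 6)/β^4

M_X(t) = (β/(β - t))^α
D^4[M](t) = (α^4*β^α*(1/(β - t))^α + 6*α^3*β^α*(1/(β - t))^α + 11*α^2*β^α*(1/(β - t))^α + 6*α*β^α*(1/(β - t))^α)/(β^4 - 4*β^3*t + 6*β^2*t^2 - 4*β*t^3 + t^4)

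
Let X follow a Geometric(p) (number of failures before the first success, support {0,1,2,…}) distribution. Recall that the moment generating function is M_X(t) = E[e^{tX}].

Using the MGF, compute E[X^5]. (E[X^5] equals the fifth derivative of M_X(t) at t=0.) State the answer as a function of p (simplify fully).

E[X^5] = M^(5)(0) = -1 + 31/p - 180/p^2 + 390/p^3 - 360/p^4 + 120/p^5

M_X(t) = p/(-(1 - p)*e^(t) + 1)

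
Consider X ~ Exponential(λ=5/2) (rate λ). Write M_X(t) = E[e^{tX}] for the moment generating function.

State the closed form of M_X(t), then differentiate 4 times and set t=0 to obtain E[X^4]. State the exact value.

M_X(t) = 5/(2*(5/2 - t))
M^(4)(t) = -1920/(32*t^5 - 400*t^4 + 2000*t^3 - 5000*t^2 + 6250*t - 3125)

E[X^4] = M^(4)(0) = 384/625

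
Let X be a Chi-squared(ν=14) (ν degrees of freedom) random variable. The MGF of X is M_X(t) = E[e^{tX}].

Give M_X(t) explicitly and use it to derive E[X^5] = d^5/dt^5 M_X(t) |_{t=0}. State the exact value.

M_X(t) = (1 - 2*t)^(-7)
M′(t) = 14/(256*t^8 - 1024*t^7 + 1792*t^6 - 1792*t^5 + 1120*t^4 - 448*t^3 + 112*t^2 - 16*t + 1)
M′′(t) = -224/(512*t^9 - 2304*t^8 + 4608*t^7 - 5376*t^6 + 4032*t^5 - 2016*t^4 + 672*t^3 - 144*t^2 + 18*t - 1)
M′′′(t) = 4032/(1024*t^10 - 5120*t^9 + 11520*t^8 - 15360*t^7 + 13440*t^6 - 8064*t^5 + 3360*t^4 - 960*t^3 + 180*t^2 - 20*t + 1)
M′′′′(t) = -80640/(2048*t^11 - 11264*t^10 + 28160*t^9 - 42240*t^8 + 42240*t^7 - 29568*t^6 + 14784*t^5 - 5280*t^4 + 1320*t^3 - 220*t^2 + 22*t - 1)
M′′′′′(t) = 1774080/(4096*t^12 - 24576*t^11 + 67584*t^10 - 112640*t^9 + 126720*t^8 - 101376*t^7 + 59136*t^6 - 25344*t^5 + 7920*t^4 - 1760*t^3 + 264*t^2 - 24*t + 1)

E[X^5] = M′′′′′(0) = 1774080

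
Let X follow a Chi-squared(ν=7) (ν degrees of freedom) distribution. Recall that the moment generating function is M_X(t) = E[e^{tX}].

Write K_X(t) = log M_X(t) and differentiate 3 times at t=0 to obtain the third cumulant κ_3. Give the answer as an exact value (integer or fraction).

M_X(t) = (1 - 2*t)^(-7/2)
K_X(t) = log M_X(t) = -7*log(1 - 2*t)/2
K′(t) = -7/(2*t - 1)
K′′(t) = 14/(4*t^2 - 4*t + 1)
K′′′(t) = -56/(8*t^3 - 12*t^2 + 6*t - 1)

κ_3 = K′′′(0) = 56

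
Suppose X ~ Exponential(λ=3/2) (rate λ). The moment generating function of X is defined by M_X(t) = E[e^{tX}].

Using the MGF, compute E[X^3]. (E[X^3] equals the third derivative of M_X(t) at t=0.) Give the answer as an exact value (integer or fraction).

E[X^3] = d^3M/dt^3 |_{t=0} = 16/9

M_X(t) = 3/(2*(3/2 - t))
dM/dt = 6/(4*t^2 - 12*t + 9)
d^2M/dt^2 = -24/(8*t^3 - 36*t^2 + 54*t - 27)
d^3M/dt^3 = 144/(16*t^4 - 96*t^3 + 216*t^2 - 216*t + 81)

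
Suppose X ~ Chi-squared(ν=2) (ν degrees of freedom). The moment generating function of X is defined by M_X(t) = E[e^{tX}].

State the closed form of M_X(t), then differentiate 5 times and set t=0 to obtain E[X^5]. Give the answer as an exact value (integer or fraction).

E[X^5] = M^(5)(0) = 3840

M_X(t) = 1/(1 - 2*t)
M^(5)(t) = 3840/(64*t^6 - 192*t^5 + 240*t^4 - 160*t^3 + 60*t^2 - 12*t + 1)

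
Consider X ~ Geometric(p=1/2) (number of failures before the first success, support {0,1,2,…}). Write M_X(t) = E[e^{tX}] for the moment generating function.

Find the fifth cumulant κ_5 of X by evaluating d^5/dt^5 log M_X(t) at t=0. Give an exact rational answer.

κ_5 = K′′′′′(0) = 150

M_X(t) = 1/(2*(1 - e^(t)/2))
K_X(t) = log M_X(t) = -log(1 - e^(t)/2) - log(2)
K′(t) = -e^(t)/(e^(t) - 2)
K′′(t) = 2*e^(t)/(e^(2*t) - 4*e^(t) + 4)
K′′′(t) = (-2*e^(2*t) - 4*e^(t))/(e^(3*t) - 6*e^(2*t) + 12*e^(t) - 8)
K′′′′(t) = (2*e^(3*t) + 16*e^(2*t) + 8*e^(t))/(e^(4*t) - 8*e^(3*t) + 24*e^(2*t) - 32*e^(t) + 16)
K′′′′′(t) = (-2*e^(4*t) - 44*e^(3*t) - 88*e^(2*t) - 16*e^(t))/(e^(5*t) - 10*e^(4*t) + 40*e^(3*t) - 80*e^(2*t) + 80*e^(t) - 32)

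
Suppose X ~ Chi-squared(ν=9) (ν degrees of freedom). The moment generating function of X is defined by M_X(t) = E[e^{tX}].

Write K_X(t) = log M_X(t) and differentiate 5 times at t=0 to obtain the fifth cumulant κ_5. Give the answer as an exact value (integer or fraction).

M_X(t) = (1 - 2*t)^(-9/2)
K_X(t) = log M_X(t) = -9*log(1 - 2*t)/2
K′(t) = -9/(2*t - 1)
K′′(t) = 18/(4*t^2 - 4*t + 1)
K′′′(t) = -72/(8*t^3 - 12*t^2 + 6*t - 1)
K′′′′(t) = 432/(16*t^4 - 32*t^3 + 24*t^2 - 8*t + 1)
K′′′′′(t) = -3456/(32*t^5 - 80*t^4 + 80*t^3 - 40*t^2 + 10*t - 1)

κ_5 = K′′′′′(0) = 3456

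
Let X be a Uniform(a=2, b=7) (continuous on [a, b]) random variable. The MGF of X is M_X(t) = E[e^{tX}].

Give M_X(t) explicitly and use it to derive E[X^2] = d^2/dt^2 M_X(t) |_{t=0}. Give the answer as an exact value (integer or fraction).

M_X(t) = (e^(7*t) - e^(2*t))/(5*t)
M^(2)(t) = (49*t^2*e^(7*t) - 4*t^2*e^(2*t) - 14*t*e^(7*t) + 4*t*e^(2*t) + 2*e^(7*t) - 2*e^(2*t))/(5*t^3)

E[X^2] = M^(2)(0) = 67/3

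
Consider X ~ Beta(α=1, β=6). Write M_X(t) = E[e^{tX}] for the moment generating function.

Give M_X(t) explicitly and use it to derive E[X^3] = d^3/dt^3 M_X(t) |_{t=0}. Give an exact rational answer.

M_X(t) = ₁F₁(1; 7; t)
M^(3)(t) = ₁F₁(4; 10; t)/84

E[X^3] = M^(3)(0) = 1/84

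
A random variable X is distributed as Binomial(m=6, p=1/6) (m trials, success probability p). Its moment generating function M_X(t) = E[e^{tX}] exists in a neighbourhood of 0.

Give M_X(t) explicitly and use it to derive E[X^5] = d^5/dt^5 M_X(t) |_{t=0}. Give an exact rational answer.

E[X^5] = D^5[M](0) = 817/27

M_X(t) = (e^(t)/6 + 5/6)^6
D^5[M](t) = e^(6*t)/6 + 15625*e^(5*t)/7776 + 2000*e^(4*t)/243 + 625*e^(3*t)/48 + 3125*e^(2*t)/486 + 3125*e^(t)/7776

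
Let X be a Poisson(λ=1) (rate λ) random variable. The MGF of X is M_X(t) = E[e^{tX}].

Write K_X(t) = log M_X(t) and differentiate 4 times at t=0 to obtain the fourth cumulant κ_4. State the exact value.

κ_4 = K^(4)(0) = 1

M_X(t) = e^(e^(t) - 1)
K_X(t) = log M_X(t) = e^(t) - 1
K^(4)(t) = e^(t)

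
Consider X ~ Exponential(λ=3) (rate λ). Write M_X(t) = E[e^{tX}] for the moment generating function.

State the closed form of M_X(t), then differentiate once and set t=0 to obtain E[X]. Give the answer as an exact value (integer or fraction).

E[X] = M^(1)(0) = 1/3

M_X(t) = 3/(3 - t)
M^(1)(t) = 3/(t^2 - 6*t + 9)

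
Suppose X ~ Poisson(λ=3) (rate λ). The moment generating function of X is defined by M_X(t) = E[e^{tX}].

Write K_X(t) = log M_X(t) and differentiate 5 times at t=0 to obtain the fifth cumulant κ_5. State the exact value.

κ_5 = K′′′′′(0) = 3

M_X(t) = e^(3*e^(t) - 3)
K_X(t) = log M_X(t) = 3*e^(t) - 3
K′(t) = 3*e^(t)
K′′(t) = 3*e^(t)
K′′′(t) = 3*e^(t)
K′′′′(t) = 3*e^(t)
K′′′′′(t) = 3*e^(t)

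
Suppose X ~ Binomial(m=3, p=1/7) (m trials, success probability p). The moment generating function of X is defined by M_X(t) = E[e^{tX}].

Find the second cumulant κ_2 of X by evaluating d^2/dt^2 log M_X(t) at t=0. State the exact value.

κ_2 = D^2[K](0) = 18/49

M_X(t) = (e^(t)/7 + 6/7)^3
K_X(t) = log M_X(t) = 3*log(e^(t)/7 + 6/7)
D^2[K](t) = 18*e^(t)/(e^(2*t) + 12*e^(t) + 36)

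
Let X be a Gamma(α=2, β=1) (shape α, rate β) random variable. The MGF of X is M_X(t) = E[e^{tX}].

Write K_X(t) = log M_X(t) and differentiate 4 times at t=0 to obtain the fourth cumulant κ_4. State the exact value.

M_X(t) = (1 - t)^(-2)
K_X(t) = log M_X(t) = -2*log(1 - t)
K′(t) = -2/(t - 1)
K′′(t) = 2/(t^2 - 2*t + 1)
K′′′(t) = -4/(t^3 - 3*t^2 + 3*t - 1)
K′′′′(t) = 12/(t^4 - 4*t^3 + 6*t^2 - 4*t + 1)

κ_4 = K′′′′(0) = 12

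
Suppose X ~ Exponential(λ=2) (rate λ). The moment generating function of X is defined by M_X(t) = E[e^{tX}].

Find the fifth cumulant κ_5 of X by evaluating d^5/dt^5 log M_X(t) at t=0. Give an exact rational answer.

M_X(t) = 2/(2 - t)
K_X(t) = log M_X(t) = -log(2 - t) + log(2)
K^(5)(t) = -24/(t^5 - 10*t^4 + 40*t^3 - 80*t^2 + 80*t - 32)

κ_5 = K^(5)(0) = 3/4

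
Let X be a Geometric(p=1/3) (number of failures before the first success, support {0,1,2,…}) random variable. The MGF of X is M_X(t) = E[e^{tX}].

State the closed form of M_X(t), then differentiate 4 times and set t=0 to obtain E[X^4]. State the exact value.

M_X(t) = 1/(3*(1 - 2*e^(t)/3))
M′(t) = 2*e^(t)/(4*e^(2*t) - 12*e^(t) + 9)
M′′(t) = (-4*e^(2*t) - 6*e^(t))/(8*e^(3*t) - 36*e^(2*t) + 54*e^(t) - 27)
M′′′(t) = (8*e^(3*t) + 48*e^(2*t) + 18*e^(t))/(16*e^(4*t) - 96*e^(3*t) + 216*e^(2*t) - 216*e^(t) + 81)
M′′′′(t) = (-16*e^(4*t) - 264*e^(3*t) - 396*e^(2*t) - 54*e^(t))/(32*e^(5*t) - 240*e^(4*t) + 720*e^(3*t) - 1080*e^(2*t) + 810*e^(t) - 243)

E[X^4] = M′′′′(0) = 730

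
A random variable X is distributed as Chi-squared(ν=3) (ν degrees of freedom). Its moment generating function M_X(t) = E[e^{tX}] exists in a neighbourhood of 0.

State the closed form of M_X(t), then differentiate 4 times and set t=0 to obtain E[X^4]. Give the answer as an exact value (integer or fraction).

M_X(t) = (1 - 2*t)^(-3/2)
M^(4)(t) = -945/(32*t^5*√(1 - 2*t) - 80*t^4*√(1 - 2*t) + 80*t^3*√(1 - 2*t) - 40*t^2*√(1 - 2*t) + 10*t*√(1 - 2*t) - √(1 - 2*t))

E[X^4] = M^(4)(0) = 945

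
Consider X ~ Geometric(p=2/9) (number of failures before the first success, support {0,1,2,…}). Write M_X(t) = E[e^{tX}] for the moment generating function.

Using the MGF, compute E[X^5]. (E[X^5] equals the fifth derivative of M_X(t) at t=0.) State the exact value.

M_X(t) = 2/(9*(1 - 7*e^(t)/9))
M′(t) = 14*e^(t)/(49*e^(2*t) - 126*e^(t) + 81)
M′′(t) = (-98*e^(2*t) - 126*e^(t))/(343*e^(3*t) - 1323*e^(2*t) + 1701*e^(t) - 729)
M′′′(t) = (686*e^(3*t) + 3528*e^(2*t) + 1134*e^(t))/(2401*e^(4*t) - 12348*e^(3*t) + 23814*e^(2*t) - 20412*e^(t) + 6561)
M′′′′(t) = (-4802*e^(4*t) - 67914*e^(3*t) - 87318*e^(2*t) - 10206*e^(t))/(16807*e^(5*t) - 108045*e^(4*t) + 277830*e^(3*t) - 357210*e^(2*t) + 229635*e^(t) - 59049)

E[X^5] = M′′′′′(0) = 211687/2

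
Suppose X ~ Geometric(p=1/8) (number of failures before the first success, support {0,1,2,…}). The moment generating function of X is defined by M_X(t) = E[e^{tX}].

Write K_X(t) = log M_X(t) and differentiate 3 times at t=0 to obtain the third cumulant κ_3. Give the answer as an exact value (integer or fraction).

κ_3 = K′′′(0) = 840

M_X(t) = 1/(8*(1 - 7*e^(t)/8))
K_X(t) = log M_X(t) = -log(1 - 7*e^(t)/8) - 3*log(2)
K′(t) = -7*e^(t)/(7*e^(t) - 8)
K′′(t) = 56*e^(t)/(49*e^(2*t) - 112*e^(t) + 64)
K′′′(t) = (-392*e^(2*t) - 448*e^(t))/(343*e^(3*t) - 1176*e^(2*t) + 1344*e^(t) - 512)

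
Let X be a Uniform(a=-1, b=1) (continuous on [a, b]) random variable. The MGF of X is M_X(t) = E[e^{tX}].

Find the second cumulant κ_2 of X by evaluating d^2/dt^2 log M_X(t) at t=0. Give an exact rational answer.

κ_2 = K′′(0) = 1/3

M_X(t) = (e^(t) - e^(-t))/(2*t)
K_X(t) = log M_X(t) = -log(t) + log(e^(t) - e^(-t)) - log(2)
K′(t) = (t*e^(2*t) + t - e^(2*t) + 1)/(t*e^(2*t) - t)
K′′(t) = (-4*t^2*e^(2*t) + e^(4*t) - 2*e^(2*t) + 1)/(t^2*e^(4*t) - 2*t^2*e^(2*t) + t^2)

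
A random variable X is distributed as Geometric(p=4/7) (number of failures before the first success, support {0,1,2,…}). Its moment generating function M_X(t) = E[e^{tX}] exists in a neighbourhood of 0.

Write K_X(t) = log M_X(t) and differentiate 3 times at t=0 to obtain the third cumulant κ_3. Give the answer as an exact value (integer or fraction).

κ_3 = D^3[K](0) = 105/32

M_X(t) = 4/(7*(1 - 3*e^(t)/7))
K_X(t) = log M_X(t) = -log(1 - 3*e^(t)/7) - log(7) + 2*log(2)
D^3[K](t) = (-63*e^(2*t) - 147*e^(t))/(27*e^(3*t) - 189*e^(2*t) + 441*e^(t) - 343)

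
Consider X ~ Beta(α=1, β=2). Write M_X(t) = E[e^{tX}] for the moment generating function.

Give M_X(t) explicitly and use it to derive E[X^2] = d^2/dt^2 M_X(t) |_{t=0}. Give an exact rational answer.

E[X^2] = d^2M/dt^2 |_{t=0} = 1/6

M_X(t) = ₁F₁(1; 3; t)
dM/dt = ₁F₁(2; 4; t)/3
d^2M/dt^2 = ₁F₁(3; 5; t)/6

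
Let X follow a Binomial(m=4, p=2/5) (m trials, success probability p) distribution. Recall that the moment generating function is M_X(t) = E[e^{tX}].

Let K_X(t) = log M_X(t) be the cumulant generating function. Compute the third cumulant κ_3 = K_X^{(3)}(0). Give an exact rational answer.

κ_3 = K^(3)(0) = 24/125

M_X(t) = (2*e^(t)/5 + 3/5)^4
K_X(t) = log M_X(t) = 4*log(2*e^(t)/5 + 3/5)
K^(3)(t) = (-48*e^(2*t) + 72*e^(t))/(8*e^(3*t) + 36*e^(2*t) + 54*e^(t) + 27)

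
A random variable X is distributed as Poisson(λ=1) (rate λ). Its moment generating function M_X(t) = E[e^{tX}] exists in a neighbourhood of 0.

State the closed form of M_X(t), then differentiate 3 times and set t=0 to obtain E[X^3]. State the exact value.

E[X^3] = D^3[M](0) = 5

M_X(t) = e^(e^(t) - 1)
D^3[M](t) = (e^(3*t)*e^(e^(t)) + 3*e^(2*t)*e^(e^(t)) + e^(t)*e^(e^(t)))*e^(-1)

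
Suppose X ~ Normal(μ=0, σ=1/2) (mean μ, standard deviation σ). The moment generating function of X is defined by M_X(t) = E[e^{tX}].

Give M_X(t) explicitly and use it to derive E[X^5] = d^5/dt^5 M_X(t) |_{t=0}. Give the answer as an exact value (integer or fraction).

M_X(t) = e^(t^2/8)
dM/dt = t*e^(t^2/8)/4
d^2M/dt^2 = t^2*e^(t^2/8)/16 + e^(t^2/8)/4
d^3M/dt^3 = t^3*e^(t^2/8)/64 + 3*t*e^(t^2/8)/16
d^4M/dt^4 = t^4*e^(t^2/8)/256 + 3*t^2*e^(t^2/8)/32 + 3*e^(t^2/8)/16
d^5M/dt^5 = t^5*e^(t^2/8)/1024 + 5*t^3*e^(t^2/8)/128 + 15*t*e^(t^2/8)/64

E[X^5] = d^5M/dt^5 |_{t=0} = 0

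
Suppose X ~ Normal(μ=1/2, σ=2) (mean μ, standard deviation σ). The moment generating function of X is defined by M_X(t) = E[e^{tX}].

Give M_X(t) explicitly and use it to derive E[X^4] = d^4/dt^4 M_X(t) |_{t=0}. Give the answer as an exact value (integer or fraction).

E[X^4] = M′′′′(0) = 865/16

M_X(t) = e^(2*t^2 + t/2)
M′(t) = 4*t*e^(t/2)*e^(2*t^2) + e^(t/2)*e^(2*t^2)/2
M′′(t) = 16*t^2*e^(t/2)*e^(2*t^2) + 4*t*e^(t/2)*e^(2*t^2) + 17*e^(t/2)*e^(2*t^2)/4
M′′′(t) = 64*t^3*e^(t/2)*e^(2*t^2) + 24*t^2*e^(t/2)*e^(2*t^2) + 51*t*e^(t/2)*e^(2*t^2) + 49*e^(t/2)*e^(2*t^2)/8
M′′′′(t) = 256*t^4*e^(t/2)*e^(2*t^2) + 128*t^3*e^(t/2)*e^(2*t^2) + 408*t^2*e^(t/2)*e^(2*t^2) + 98*t*e^(t/2)*e^(2*t^2) + 865*e^(t/2)*e^(2*t^2)/16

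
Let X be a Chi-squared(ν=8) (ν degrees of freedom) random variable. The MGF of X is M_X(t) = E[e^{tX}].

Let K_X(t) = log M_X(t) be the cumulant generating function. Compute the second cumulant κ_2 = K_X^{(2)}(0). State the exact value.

κ_2 = K^(2)(0) = 16

M_X(t) = (1 - 2*t)^(-4)
K_X(t) = log M_X(t) = -4*log(1 - 2*t)
K^(2)(t) = 16/(4*t^2 - 4*t + 1)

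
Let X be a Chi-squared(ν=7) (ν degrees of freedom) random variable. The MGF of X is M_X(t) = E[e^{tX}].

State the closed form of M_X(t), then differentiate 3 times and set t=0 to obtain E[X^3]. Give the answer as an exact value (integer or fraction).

M_X(t) = (1 - 2*t)^(-7/2)
M^(3)(t) = 693/(64*t^6*√(1 - 2*t) - 192*t^5*√(1 - 2*t) + 240*t^4*√(1 - 2*t) - 160*t^3*√(1 - 2*t) + 60*t^2*√(1 - 2*t) - 12*t*√(1 - 2*t) + √(1 - 2*t))

E[X^3] = M^(3)(0) = 693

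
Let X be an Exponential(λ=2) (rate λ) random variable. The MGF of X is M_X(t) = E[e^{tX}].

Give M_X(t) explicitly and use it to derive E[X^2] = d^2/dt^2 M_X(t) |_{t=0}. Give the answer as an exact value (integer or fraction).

M_X(t) = 2/(2 - t)
dM/dt = 2/(t^2 - 4*t + 4)
d^2M/dt^2 = -4/(t^3 - 6*t^2 + 12*t - 8)

E[X^2] = d^2M/dt^2 |_{t=0} = 1/2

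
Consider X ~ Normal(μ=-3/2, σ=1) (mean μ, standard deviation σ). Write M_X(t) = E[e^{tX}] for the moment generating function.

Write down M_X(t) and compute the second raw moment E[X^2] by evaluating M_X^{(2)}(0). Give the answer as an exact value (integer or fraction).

M_X(t) = e^(t^2/2 - 3*t/2)
D^2[M](t) = (4*t^2*e^(t^2/2) - 12*t*e^(t^2/2) + 13*e^(t^2/2))*e^(-3*t/2)/4

E[X^2] = D^2[M](0) = 13/4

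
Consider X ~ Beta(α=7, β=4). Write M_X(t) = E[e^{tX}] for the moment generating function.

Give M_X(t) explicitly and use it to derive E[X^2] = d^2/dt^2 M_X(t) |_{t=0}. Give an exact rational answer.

E[X^2] = d^2M/dt^2 |_{t=0} = 14/33

M_X(t) = ₁F₁(7; 11; t)
dM/dt = 7*₁F₁(8; 12; t)/11
d^2M/dt^2 = 14*₁F₁(9; 13; t)/33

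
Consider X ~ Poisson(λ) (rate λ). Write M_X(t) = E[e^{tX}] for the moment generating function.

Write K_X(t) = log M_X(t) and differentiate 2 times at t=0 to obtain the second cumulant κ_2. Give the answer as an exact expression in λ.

M_X(t) = e^(λ*(e^(t) - 1))
K_X(t) = log M_X(t) = λ*(e^(t) - 1)
D^2[K](t) = λ*e^(t)

κ_2 = D^2[K](0) = λ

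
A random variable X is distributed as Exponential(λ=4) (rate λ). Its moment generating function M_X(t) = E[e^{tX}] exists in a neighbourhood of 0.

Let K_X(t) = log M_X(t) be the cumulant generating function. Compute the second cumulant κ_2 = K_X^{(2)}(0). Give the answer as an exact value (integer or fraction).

κ_2 = d^2K/dt^2 |_{t=0} = 1/16

M_X(t) = 4/(4 - t)
K_X(t) = log M_X(t) = -log(4 - t) + 2*log(2)
dK/dt = -1/(t - 4)
d^2K/dt^2 = 1/(t^2 - 8*t + 16)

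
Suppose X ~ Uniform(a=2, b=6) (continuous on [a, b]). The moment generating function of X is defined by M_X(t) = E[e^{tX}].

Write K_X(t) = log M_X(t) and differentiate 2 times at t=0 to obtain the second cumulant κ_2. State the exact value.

M_X(t) = (e^(6*t) - e^(2*t))/(4*t)
K_X(t) = log M_X(t) = -log(t) + log(e^(6*t) - e^(2*t)) - 2*log(2)
K^(2)(t) = (-16*t^2*e^(4*t) + e^(8*t) - 2*e^(4*t) + 1)/(t^2*e^(8*t) - 2*t^2*e^(4*t) + t^2)

κ_2 = K^(2)(0) = 4/3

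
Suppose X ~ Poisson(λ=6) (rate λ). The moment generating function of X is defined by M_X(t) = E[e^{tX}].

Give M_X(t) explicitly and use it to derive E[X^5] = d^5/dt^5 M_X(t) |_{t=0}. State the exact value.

E[X^5] = M′′′′′(0) = 26682

M_X(t) = e^(6*e^(t) - 6)
M′(t) = 6*e^(-6)*e^(t)*e^(6*e^(t))
M′′(t) = (36*e^(2*t)*e^(6*e^(t)) + 6*e^(t)*e^(6*e^(t)))*e^(-6)
M′′′(t) = (216*e^(3*t)*e^(6*e^(t)) + 108*e^(2*t)*e^(6*e^(t)) + 6*e^(t)*e^(6*e^(t)))*e^(-6)
M′′′′(t) = (1296*e^(4*t)*e^(6*e^(t)) + 1296*e^(3*t)*e^(6*e^(t)) + 252*e^(2*t)*e^(6*e^(t)) + 6*e^(t)*e^(6*e^(t)))*e^(-6)
M′′′′′(t) = (7776*e^(5*t)*e^(6*e^(t)) + 12960*e^(4*t)*e^(6*e^(t)) + 5400*e^(3*t)*e^(6*e^(t)) + 540*e^(2*t)*e^(6*e^(t)) + 6*e^(t)*e^(6*e^(t)))*e^(-6)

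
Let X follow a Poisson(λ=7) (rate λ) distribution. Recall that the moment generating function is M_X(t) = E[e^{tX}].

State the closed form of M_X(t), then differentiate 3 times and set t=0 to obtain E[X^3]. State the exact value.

M_X(t) = e^(7*e^(t) - 7)
M′(t) = 7*e^(-7)*e^(t)*e^(7*e^(t))
M′′(t) = (49*e^(2*t)*e^(7*e^(t)) + 7*e^(t)*e^(7*e^(t)))*e^(-7)
M′′′(t) = (343*e^(3*t)*e^(7*e^(t)) + 147*e^(2*t)*e^(7*e^(t)) + 7*e^(t)*e^(7*e^(t)))*e^(-7)

E[X^3] = M′′′(0) = 497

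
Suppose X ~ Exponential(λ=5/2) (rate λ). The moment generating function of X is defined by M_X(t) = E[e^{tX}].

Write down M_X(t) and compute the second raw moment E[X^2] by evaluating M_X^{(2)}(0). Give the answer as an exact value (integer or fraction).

E[X^2] = D^2[M](0) = 8/25

M_X(t) = 5/(2*(5/2 - t))
D^2[M](t) = -40/(8*t^3 - 60*t^2 + 150*t - 125)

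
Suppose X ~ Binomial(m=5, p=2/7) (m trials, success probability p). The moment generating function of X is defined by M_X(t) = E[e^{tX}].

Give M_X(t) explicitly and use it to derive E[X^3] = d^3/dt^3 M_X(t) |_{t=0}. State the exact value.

M_X(t) = (2*e^(t)/7 + 5/7)^5
D^3[M](t) = 4000*e^(5*t)/16807 + 25600*e^(4*t)/16807 + 54000*e^(3*t)/16807 + 40000*e^(2*t)/16807 + 6250*e^(t)/16807

E[X^3] = D^3[M](0) = 2650/343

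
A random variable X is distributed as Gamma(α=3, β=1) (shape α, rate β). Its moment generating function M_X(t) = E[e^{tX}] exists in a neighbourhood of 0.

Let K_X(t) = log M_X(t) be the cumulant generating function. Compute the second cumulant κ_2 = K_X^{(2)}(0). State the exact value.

κ_2 = K^(2)(0) = 3

M_X(t) = (1 - t)^(-3)
K_X(t) = log M_X(t) = -3*log(1 - t)
K^(2)(t) = 3/(t^2 - 2*t + 1)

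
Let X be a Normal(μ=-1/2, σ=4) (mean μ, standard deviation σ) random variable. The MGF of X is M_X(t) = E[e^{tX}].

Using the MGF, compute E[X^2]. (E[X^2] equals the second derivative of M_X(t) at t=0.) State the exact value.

M_X(t) = e^(8*t^2 - t/2)
M^(2)(t) = (1024*t^2*e^(8*t^2) - 64*t*e^(8*t^2) + 65*e^(8*t^2))*e^(-t/2)/4

E[X^2] = M^(2)(0) = 65/4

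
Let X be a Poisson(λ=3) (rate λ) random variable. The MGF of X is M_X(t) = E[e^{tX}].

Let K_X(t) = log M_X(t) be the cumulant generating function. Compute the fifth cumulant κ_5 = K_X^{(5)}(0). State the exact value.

κ_5 = K′′′′′(0) = 3

M_X(t) = e^(3*e^(t) - 3)
K_X(t) = log M_X(t) = 3*e^(t) - 3
K′(t) = 3*e^(t)
K′′(t) = 3*e^(t)
K′′′(t) = 3*e^(t)
K′′′′(t) = 3*e^(t)
K′′′′′(t) = 3*e^(t)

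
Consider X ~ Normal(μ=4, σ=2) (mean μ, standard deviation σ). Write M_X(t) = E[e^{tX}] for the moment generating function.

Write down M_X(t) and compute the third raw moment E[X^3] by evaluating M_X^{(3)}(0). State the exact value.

E[X^3] = D^3[M](0) = 112

M_X(t) = e^(2*t^2 + 4*t)
D^3[M](t) = 64*t^3*e^(4*t)*e^(2*t^2) + 192*t^2*e^(4*t)*e^(2*t^2) + 240*t*e^(4*t)*e^(2*t^2) + 112*e^(4*t)*e^(2*t^2)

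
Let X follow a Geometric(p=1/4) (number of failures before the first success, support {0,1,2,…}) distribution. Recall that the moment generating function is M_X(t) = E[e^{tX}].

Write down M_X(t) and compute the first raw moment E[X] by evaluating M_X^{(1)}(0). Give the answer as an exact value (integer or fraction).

E[X] = D[M](0) = 3

M_X(t) = 1/(4*(1 - 3*e^(t)/4))
D[M](t) = 3*e^(t)/(9*e^(2*t) - 24*e^(t) + 16)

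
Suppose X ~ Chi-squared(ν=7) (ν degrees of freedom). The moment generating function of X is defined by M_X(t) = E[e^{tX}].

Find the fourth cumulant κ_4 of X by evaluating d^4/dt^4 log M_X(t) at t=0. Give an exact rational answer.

κ_4 = K^(4)(0) = 336

M_X(t) = (1 - 2*t)^(-7/2)
K_X(t) = log M_X(t) = -7*log(1 - 2*t)/2
K^(4)(t) = 336/(16*t^4 - 32*t^3 + 24*t^2 - 8*t + 1)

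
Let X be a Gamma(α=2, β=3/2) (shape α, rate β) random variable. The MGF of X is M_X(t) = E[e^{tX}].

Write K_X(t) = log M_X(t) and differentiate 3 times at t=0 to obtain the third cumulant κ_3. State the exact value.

κ_3 = d^3K/dt^3 |_{t=0} = 32/27

M_X(t) = 9/(4*(3/2 - t)^2)
K_X(t) = log M_X(t) = -2*log(3/2 - t) - 2*log(2) + 2*log(3)
dK/dt = -4/(2*t - 3)
d^2K/dt^2 = 8/(4*t^2 - 12*t + 9)
d^3K/dt^3 = -32/(8*t^3 - 36*t^2 + 54*t - 27)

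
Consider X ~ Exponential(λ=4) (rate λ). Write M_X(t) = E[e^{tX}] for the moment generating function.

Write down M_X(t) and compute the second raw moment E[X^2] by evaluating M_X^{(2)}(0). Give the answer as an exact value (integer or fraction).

M_X(t) = 4/(4 - t)
M^(2)(t) = -8/(t^3 - 12*t^2 + 48*t - 64)

E[X^2] = M^(2)(0) = 1/8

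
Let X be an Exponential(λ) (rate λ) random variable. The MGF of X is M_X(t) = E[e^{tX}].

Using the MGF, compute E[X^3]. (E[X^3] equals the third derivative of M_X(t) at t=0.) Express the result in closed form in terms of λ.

M_X(t) = λ/(λ - t)
M^(3)(t) = 6*λ/(λ^4 - 4*λ^3*t + 6*λ^2*t^2 - 4*λ*t^3 + t^4)

E[X^3] = M^(3)(0) = 6/λ^3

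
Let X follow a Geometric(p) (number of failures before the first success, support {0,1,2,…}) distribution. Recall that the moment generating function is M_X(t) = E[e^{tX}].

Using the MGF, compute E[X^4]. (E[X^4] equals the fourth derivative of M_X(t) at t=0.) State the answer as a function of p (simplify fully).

M_X(t) = p/(-(1 - p)*e^(t) + 1)
dM/dt = (-p^2*e^(t) + p*e^(t))/(p^2*e^(2*t) - 2*p*e^(2*t) + 2*p*e^(t) + e^(2*t) - 2*e^(t) + 1)

E[X^4] = d^4M/dt^4 |_{t=0} = 1 - 15/p + 50/p^2 - 60/p^3 + 24/p^4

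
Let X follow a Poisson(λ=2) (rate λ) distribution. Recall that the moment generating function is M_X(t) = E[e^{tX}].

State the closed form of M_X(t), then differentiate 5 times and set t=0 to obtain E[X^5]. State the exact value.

E[X^5] = M^(5)(0) = 454

M_X(t) = e^(2*e^(t) - 2)
M^(5)(t) = (32*e^(5*t)*e^(2*e^(t)) + 160*e^(4*t)*e^(2*e^(t)) + 200*e^(3*t)*e^(2*e^(t)) + 60*e^(2*t)*e^(2*e^(t)) + 2*e^(t)*e^(2*e^(t)))*e^(-2)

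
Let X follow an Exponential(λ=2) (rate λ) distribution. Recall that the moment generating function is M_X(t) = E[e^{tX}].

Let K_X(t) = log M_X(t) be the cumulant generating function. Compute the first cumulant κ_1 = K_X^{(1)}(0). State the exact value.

κ_1 = K′(0) = 1/2

M_X(t) = 2/(2 - t)
K_X(t) = log M_X(t) = -log(2 - t) + log(2)
K′(t) = -1/(t - 2)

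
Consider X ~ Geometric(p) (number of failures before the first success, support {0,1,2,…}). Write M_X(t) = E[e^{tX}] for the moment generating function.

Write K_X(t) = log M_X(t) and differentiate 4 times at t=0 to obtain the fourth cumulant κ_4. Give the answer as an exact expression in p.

M_X(t) = p/(-(1 - p)*e^(t) + 1)
K_X(t) = log M_X(t) = log(p) - log(-(1 - p)*e^(t) + 1)
K′(t) = (-p*e^(t) + e^(t))/(p*e^(t) - e^(t) + 1)
K′′(t) = (-p*e^(t) + e^(t))/(p^2*e^(2*t) - 2*p*e^(2*t) + 2*p*e^(t) + e^(2*t) - 2*e^(t) + 1)

κ_4 = K′′′′(0) = (-p^3 + 7*p^2 - 12*p + 6)/p^4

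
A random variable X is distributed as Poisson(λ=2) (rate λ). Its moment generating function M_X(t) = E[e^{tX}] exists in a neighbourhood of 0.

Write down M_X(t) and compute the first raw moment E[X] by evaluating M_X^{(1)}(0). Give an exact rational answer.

E[X] = M′(0) = 2

M_X(t) = e^(2*e^(t) - 2)
M′(t) = 2*e^(-2)*e^(t)*e^(2*e^(t))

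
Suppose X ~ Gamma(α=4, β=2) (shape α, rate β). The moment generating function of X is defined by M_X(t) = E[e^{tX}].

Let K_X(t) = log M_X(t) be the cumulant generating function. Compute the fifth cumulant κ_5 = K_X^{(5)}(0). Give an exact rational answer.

M_X(t) = 16/(2 - t)^4
K_X(t) = log M_X(t) = -4*log(2 - t) + 4*log(2)
D^5[K](t) = -96/(t^5 - 10*t^4 + 40*t^3 - 80*t^2 + 80*t - 32)

κ_5 = D^5[K](0) = 3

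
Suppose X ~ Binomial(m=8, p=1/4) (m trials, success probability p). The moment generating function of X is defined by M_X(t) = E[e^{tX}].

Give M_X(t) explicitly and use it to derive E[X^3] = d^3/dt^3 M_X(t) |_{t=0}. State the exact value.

M_X(t) = (e^(t)/4 + 3/4)^8
dM/dt = e^(8*t)/8192 + 21*e^(7*t)/8192 + 189*e^(6*t)/8192 + 945*e^(5*t)/8192 + 2835*e^(4*t)/8192 + 5103*e^(3*t)/8192 + 5103*e^(2*t)/8192 + 2187*e^(t)/8192
d^2M/dt^2 = e^(8*t)/1024 + 147*e^(7*t)/8192 + 567*e^(6*t)/4096 + 4725*e^(5*t)/8192 + 2835*e^(4*t)/2048 + 15309*e^(3*t)/8192 + 5103*e^(2*t)/4096 + 2187*e^(t)/8192
d^3M/dt^3 = e^(8*t)/128 + 1029*e^(7*t)/8192 + 1701*e^(6*t)/2048 + 23625*e^(5*t)/8192 + 2835*e^(4*t)/512 + 45927*e^(3*t)/8192 + 5103*e^(2*t)/2048 + 2187*e^(t)/8192

E[X^3] = d^3M/dt^3 |_{t=0} = 71/4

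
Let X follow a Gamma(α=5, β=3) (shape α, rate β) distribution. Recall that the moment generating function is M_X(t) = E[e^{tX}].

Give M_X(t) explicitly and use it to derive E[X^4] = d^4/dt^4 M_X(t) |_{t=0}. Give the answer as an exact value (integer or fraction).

E[X^4] = d^4M/dt^4 |_{t=0} = 560/27

M_X(t) = 243/(3 - t)^5
dM/dt = 1215/(t^6 - 18*t^5 + 135*t^4 - 540*t^3 + 1215*t^2 - 1458*t + 729)
d^2M/dt^2 = -7290/(t^7 - 21*t^6 + 189*t^5 - 945*t^4 + 2835*t^3 - 5103*t^2 + 5103*t - 2187)
d^3M/dt^3 = 51030/(t^8 - 24*t^7 + 252*t^6 - 1512*t^5 + 5670*t^4 - 13608*t^3 + 20412*t^2 - 17496*t + 6561)
d^4M/dt^4 = -408240/(t^9 - 27*t^8 + 324*t^7 - 2268*t^6 + 10206*t^5 - 30618*t^4 + 61236*t^3 - 78732*t^2 + 59049*t - 19683)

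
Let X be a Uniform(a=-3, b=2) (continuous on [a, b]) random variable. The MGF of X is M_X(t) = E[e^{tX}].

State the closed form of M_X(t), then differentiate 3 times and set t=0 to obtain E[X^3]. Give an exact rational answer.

M_X(t) = (e^(2*t) - e^(-3*t))/(5*t)
dM/dt = (2*t*e^(5*t) + 3*t - e^(5*t) + 1)*e^(-3*t)/(5*t^2)
d^2M/dt^2 = (4*t^2*e^(5*t) - 9*t^2 - 4*t*e^(5*t) - 6*t + 2*e^(5*t) - 2)*e^(-3*t)/(5*t^3)
d^3M/dt^3 = (8*t^3*e^(5*t) + 27*t^3 - 12*t^2*e^(5*t) + 27*t^2 + 12*t*e^(5*t) + 18*t - 6*e^(5*t) + 6)*e^(-3*t)/(5*t^4)

E[X^3] = d^3M/dt^3 |_{t=0} = -13/4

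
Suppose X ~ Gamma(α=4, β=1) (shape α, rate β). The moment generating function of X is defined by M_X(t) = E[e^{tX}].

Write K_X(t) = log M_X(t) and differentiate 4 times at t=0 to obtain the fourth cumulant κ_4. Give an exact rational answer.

κ_4 = K^(4)(0) = 24

M_X(t) = (1 - t)^(-4)
K_X(t) = log M_X(t) = -4*log(1 - t)
K^(4)(t) = 24/(t^4 - 4*t^3 + 6*t^2 - 4*t + 1)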